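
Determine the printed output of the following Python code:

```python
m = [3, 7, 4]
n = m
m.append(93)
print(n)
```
[3, 7, 4, 93]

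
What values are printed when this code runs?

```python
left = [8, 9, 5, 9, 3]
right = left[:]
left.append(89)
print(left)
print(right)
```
[8, 9, 5, 9, 3, 89]
[8, 9, 5, 9, 3]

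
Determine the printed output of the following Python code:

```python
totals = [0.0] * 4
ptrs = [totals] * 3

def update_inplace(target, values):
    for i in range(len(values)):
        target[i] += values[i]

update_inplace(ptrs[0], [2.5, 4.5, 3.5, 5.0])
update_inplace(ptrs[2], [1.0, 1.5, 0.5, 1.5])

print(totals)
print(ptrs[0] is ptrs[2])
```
[3.5, 6.0, 4.0, 6.5]
True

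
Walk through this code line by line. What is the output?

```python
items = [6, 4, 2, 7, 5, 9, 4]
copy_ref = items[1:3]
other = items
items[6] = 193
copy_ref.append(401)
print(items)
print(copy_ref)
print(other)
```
[6, 4, 2, 7, 5, 9, 193]
[4, 2, 401]
[6, 4, 2, 7, 5, 9, 193]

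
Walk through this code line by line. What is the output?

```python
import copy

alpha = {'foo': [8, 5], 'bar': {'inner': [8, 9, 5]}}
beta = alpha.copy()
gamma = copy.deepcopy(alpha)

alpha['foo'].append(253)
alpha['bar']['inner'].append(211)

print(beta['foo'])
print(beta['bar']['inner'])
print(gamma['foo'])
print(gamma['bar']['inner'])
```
[8, 5, 253]
[8, 9, 5, 211]
[8, 5]
[8, 9, 5]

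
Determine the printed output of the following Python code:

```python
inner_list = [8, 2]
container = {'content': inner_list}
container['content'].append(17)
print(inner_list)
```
[8, 2, 17]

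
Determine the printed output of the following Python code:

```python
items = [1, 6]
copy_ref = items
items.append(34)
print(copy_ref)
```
[1, 6, 34]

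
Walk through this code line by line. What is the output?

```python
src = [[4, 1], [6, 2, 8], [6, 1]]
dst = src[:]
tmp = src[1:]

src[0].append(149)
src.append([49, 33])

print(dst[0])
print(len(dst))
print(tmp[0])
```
[4, 1, 149]
3
[6, 2, 8]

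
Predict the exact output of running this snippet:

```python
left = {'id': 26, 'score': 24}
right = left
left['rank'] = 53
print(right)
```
{'id': 26, 'score': 24, 'rank': 53}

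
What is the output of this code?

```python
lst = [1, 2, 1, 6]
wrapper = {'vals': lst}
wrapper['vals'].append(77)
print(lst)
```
[1, 2, 1, 6, 77]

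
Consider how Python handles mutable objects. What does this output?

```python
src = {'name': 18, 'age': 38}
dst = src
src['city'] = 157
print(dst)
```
{'name': 18, 'age': 38, 'city': 157}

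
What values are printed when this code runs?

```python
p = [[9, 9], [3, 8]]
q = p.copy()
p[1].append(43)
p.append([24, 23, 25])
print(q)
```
[[9, 9], [3, 8, 43]]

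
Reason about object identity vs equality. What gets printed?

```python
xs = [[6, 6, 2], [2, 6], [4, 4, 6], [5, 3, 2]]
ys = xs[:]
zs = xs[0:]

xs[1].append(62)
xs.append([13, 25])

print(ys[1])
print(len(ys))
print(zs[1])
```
[2, 6, 62]
4
[2, 6, 62]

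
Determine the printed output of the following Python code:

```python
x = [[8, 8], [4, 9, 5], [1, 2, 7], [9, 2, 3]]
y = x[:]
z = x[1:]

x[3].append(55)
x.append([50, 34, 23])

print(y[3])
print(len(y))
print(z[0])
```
[9, 2, 3, 55]
4
[4, 9, 5]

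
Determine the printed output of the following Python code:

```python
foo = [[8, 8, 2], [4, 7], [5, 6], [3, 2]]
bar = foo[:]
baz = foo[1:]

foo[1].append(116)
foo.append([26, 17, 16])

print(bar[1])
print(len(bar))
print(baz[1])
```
[4, 7, 116]
4
[5, 6]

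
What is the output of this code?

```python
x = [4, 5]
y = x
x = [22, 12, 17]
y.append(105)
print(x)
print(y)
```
[22, 12, 17]
[4, 5, 105]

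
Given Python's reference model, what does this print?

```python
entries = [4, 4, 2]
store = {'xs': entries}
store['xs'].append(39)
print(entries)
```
[4, 4, 2, 39]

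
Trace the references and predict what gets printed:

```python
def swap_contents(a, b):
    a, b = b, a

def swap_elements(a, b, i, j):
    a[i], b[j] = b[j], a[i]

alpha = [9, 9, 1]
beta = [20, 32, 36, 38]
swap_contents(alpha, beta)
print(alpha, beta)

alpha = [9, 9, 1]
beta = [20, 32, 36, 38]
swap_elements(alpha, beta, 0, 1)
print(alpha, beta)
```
[9, 9, 1] [20, 32, 36, 38]
[32, 9, 1] [20, 9, 36, 38]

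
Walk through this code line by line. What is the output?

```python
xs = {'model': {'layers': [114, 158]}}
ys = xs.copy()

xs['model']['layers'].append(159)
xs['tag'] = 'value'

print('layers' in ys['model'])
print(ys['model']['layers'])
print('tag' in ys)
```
True
[114, 158, 159]
False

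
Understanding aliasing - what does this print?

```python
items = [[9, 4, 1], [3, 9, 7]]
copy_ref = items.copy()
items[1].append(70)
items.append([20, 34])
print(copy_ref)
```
[[9, 4, 1], [3, 9, 7, 70]]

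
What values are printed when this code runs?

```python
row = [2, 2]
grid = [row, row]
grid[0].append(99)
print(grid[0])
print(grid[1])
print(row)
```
[2, 2, 99]
[2, 2, 99]
[2, 2, 99]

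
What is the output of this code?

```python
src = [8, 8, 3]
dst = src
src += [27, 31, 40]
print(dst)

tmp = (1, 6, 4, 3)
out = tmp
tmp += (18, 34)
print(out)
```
[8, 8, 3, 27, 31, 40]
(1, 6, 4, 3)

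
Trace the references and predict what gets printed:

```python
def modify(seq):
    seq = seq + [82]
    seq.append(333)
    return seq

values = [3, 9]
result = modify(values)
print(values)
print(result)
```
[3, 9]
[3, 9, 82, 333]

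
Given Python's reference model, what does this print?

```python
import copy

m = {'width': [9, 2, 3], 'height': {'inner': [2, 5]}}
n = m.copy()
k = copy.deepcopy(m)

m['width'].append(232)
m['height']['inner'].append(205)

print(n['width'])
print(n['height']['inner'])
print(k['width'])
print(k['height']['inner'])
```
[9, 2, 3, 232]
[2, 5, 205]
[9, 2, 3]
[2, 5]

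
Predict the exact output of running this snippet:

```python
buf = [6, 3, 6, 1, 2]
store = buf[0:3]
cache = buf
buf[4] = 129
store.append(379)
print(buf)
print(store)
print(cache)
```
[6, 3, 6, 1, 129]
[6, 3, 6, 379]
[6, 3, 6, 1, 129]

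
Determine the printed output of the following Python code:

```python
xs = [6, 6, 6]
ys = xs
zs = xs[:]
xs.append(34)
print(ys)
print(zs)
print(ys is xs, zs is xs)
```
[6, 6, 6, 34]
[6, 6, 6]
True False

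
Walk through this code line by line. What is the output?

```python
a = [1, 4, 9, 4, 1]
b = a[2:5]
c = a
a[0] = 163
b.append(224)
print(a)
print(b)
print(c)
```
[163, 4, 9, 4, 1]
[9, 4, 1, 224]
[163, 4, 9, 4, 1]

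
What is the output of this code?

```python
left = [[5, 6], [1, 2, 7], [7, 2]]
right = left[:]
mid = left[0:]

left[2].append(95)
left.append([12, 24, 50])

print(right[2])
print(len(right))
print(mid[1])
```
[7, 2, 95]
3
[1, 2, 7]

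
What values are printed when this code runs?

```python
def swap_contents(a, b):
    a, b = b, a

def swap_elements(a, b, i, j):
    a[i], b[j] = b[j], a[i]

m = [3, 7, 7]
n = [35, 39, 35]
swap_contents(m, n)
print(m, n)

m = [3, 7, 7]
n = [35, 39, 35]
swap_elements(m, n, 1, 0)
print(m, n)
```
[3, 7, 7] [35, 39, 35]
[3, 35, 7] [7, 39, 35]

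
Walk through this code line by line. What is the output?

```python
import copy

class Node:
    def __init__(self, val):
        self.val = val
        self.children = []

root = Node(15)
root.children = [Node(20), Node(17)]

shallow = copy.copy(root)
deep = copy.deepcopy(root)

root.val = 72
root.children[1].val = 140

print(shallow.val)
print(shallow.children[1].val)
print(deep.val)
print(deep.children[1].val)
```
15
140
15
17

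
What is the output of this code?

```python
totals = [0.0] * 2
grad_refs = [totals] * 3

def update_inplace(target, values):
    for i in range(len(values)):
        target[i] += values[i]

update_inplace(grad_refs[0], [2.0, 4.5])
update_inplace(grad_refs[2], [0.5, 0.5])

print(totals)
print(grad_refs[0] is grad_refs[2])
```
[2.5, 5.0]
True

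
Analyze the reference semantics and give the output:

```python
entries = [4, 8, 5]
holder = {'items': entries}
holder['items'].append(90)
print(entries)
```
[4, 8, 5, 90]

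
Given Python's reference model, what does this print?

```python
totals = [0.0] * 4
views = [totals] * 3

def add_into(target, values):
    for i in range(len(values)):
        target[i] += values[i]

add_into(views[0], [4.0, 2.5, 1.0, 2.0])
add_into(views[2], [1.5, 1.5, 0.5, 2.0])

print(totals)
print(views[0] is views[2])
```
[5.5, 4.0, 1.5, 4.0]
True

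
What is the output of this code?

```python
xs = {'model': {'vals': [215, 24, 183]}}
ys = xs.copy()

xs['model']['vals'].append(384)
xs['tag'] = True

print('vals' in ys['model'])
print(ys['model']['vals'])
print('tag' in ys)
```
True
[215, 24, 183, 384]
False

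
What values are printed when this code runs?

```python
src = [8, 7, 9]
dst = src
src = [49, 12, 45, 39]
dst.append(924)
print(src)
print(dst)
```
[49, 12, 45, 39]
[8, 7, 9, 924]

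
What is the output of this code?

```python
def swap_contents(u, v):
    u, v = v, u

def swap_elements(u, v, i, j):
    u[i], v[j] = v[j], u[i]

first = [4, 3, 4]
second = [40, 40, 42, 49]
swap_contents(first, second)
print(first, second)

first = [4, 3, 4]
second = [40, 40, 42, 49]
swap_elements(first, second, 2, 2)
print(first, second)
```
[4, 3, 4] [40, 40, 42, 49]
[4, 3, 42] [40, 40, 4, 49]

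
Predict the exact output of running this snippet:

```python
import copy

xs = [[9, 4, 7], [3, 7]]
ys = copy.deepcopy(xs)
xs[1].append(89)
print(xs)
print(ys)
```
[[9, 4, 7], [3, 7, 89]]
[[9, 4, 7], [3, 7]]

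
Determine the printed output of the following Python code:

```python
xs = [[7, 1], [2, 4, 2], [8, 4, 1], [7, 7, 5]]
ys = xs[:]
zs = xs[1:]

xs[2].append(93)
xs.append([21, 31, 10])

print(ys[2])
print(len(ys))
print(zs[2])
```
[8, 4, 1, 93]
4
[7, 7, 5]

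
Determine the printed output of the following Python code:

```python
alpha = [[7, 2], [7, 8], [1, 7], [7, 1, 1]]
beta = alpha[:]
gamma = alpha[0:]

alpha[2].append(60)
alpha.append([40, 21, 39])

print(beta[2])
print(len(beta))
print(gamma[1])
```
[1, 7, 60]
4
[7, 8]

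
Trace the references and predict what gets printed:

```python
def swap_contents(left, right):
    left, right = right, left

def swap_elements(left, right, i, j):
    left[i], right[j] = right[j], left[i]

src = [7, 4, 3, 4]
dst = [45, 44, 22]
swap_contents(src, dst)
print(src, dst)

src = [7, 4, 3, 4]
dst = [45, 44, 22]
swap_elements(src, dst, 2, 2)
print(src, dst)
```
[7, 4, 3, 4] [45, 44, 22]
[7, 4, 22, 4] [45, 44, 3]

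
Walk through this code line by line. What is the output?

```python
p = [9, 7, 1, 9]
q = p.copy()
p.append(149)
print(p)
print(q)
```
[9, 7, 1, 9, 149]
[9, 7, 1, 9]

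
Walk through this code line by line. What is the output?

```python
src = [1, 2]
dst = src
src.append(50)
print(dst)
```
[1, 2, 50]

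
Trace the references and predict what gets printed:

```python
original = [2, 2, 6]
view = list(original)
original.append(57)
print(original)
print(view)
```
[2, 2, 6, 57]
[2, 2, 6]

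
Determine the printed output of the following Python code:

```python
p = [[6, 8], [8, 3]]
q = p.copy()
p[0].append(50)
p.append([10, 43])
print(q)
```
[[6, 8, 50], [8, 3]]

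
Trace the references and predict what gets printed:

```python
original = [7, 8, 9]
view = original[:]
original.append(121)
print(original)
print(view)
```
[7, 8, 9, 121]
[7, 8, 9]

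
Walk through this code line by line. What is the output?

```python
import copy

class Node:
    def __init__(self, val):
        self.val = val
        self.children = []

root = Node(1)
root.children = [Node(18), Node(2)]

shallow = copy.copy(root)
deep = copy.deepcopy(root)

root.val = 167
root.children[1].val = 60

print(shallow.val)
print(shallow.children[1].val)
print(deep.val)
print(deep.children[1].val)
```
1
60
1
2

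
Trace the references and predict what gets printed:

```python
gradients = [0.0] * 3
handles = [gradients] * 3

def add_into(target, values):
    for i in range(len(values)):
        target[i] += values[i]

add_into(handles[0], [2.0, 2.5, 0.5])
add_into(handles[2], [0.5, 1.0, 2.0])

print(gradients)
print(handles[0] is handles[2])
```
[2.5, 3.5, 2.5]
True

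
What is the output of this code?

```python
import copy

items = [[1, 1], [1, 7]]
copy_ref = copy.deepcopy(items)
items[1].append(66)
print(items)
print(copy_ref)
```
[[1, 1], [1, 7, 66]]
[[1, 1], [1, 7]]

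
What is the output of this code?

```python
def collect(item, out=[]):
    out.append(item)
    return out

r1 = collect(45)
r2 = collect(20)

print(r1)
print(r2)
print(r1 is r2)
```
[45, 20]
[45, 20]
True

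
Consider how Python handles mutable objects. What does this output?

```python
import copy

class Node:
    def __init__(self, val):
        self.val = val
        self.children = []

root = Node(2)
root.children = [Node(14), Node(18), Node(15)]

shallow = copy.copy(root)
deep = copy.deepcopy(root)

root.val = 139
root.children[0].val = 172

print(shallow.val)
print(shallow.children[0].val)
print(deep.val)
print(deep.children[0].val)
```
2
172
2
14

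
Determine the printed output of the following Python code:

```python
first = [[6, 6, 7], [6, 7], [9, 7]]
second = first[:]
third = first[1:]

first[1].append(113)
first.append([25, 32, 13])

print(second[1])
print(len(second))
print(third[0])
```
[6, 7, 113]
3
[6, 7, 113]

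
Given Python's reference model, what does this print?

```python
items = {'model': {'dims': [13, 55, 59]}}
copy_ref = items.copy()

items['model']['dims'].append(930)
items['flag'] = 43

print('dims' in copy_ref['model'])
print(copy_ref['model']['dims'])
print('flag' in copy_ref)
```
True
[13, 55, 59, 930]
False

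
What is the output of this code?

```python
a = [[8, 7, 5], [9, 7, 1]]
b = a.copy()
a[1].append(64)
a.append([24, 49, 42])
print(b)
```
[[8, 7, 5], [9, 7, 1, 64]]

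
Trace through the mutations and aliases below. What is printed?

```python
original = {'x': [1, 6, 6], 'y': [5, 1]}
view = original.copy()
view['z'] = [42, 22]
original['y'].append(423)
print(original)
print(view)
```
{'x': [1, 6, 6], 'y': [5, 1, 423]}
{'x': [1, 6, 6], 'y': [5, 1, 423], 'z': [42, 22]}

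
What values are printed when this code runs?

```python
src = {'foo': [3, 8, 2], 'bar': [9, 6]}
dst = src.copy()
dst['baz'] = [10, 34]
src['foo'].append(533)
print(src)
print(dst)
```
{'foo': [3, 8, 2, 533], 'bar': [9, 6]}
{'foo': [3, 8, 2, 533], 'bar': [9, 6], 'baz': [10, 34]}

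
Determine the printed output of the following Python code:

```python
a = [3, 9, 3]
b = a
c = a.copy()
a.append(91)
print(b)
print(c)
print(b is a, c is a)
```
[3, 9, 3, 91]
[3, 9, 3]
True False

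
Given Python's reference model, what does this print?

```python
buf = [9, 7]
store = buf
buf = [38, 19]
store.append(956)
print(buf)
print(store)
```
[38, 19]
[9, 7, 956]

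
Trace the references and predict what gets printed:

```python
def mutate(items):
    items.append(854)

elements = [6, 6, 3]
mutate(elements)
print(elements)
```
[6, 6, 3, 854]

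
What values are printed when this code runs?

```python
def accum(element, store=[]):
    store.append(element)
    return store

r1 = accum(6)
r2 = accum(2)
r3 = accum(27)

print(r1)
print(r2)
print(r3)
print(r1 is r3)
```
[6, 2, 27]
[6, 2, 27]
[6, 2, 27]
True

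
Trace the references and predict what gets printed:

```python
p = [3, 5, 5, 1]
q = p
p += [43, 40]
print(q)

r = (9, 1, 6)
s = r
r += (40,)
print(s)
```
[3, 5, 5, 1, 43, 40]
(9, 1, 6)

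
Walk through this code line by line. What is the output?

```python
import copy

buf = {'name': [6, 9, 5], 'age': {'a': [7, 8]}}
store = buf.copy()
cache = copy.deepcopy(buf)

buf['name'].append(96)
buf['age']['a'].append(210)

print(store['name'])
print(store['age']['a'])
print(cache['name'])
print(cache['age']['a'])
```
[6, 9, 5, 96]
[7, 8, 210]
[6, 9, 5]
[7, 8]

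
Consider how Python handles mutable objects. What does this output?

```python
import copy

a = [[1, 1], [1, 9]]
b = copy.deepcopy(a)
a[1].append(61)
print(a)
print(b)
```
[[1, 1], [1, 9, 61]]
[[1, 1], [1, 9]]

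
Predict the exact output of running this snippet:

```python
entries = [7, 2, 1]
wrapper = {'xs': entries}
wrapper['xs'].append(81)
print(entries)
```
[7, 2, 1, 81]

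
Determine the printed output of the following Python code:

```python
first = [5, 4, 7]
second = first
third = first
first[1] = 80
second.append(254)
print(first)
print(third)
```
[5, 80, 7, 254]
[5, 80, 7, 254]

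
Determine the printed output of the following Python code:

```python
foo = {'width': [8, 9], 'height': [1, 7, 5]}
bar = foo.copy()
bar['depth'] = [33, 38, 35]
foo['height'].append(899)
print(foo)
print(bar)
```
{'width': [8, 9], 'height': [1, 7, 5, 899]}
{'width': [8, 9], 'height': [1, 7, 5, 899], 'depth': [33, 38, 35]}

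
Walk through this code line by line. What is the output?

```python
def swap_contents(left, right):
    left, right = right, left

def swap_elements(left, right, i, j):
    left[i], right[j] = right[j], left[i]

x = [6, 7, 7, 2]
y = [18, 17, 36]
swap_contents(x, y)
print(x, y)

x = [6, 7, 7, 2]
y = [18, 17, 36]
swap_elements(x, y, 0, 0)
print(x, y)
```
[6, 7, 7, 2] [18, 17, 36]
[18, 7, 7, 2] [6, 17, 36]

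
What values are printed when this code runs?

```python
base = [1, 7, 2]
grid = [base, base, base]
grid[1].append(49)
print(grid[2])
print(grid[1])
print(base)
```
[1, 7, 2, 49]
[1, 7, 2, 49]
[1, 7, 2, 49]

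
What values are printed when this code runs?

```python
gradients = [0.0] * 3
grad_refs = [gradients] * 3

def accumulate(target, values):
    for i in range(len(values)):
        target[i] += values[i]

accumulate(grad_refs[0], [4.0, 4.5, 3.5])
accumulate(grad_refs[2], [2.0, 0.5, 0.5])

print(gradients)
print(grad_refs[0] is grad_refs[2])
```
[6.0, 5.0, 4.0]
True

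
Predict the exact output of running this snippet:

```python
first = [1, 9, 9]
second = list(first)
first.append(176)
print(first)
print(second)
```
[1, 9, 9, 176]
[1, 9, 9]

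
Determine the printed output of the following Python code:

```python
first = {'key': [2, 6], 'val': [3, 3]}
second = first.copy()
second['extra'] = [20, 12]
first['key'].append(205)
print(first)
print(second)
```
{'key': [2, 6, 205], 'val': [3, 3]}
{'key': [2, 6, 205], 'val': [3, 3], 'extra': [20, 12]}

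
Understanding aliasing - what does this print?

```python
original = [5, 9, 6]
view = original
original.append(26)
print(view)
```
[5, 9, 6, 26]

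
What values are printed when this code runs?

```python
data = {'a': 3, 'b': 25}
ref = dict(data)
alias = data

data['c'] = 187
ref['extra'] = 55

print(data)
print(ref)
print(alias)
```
{'a': 3, 'b': 25, 'c': 187}
{'a': 3, 'b': 25, 'extra': 55}
{'a': 3, 'b': 25, 'c': 187}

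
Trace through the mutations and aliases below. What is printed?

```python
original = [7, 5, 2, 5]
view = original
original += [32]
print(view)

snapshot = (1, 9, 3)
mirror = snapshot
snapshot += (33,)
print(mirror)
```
[7, 5, 2, 5, 32]
(1, 9, 3)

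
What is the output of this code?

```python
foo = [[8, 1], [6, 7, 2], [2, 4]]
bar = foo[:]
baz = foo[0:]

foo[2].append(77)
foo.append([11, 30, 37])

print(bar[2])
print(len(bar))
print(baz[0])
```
[2, 4, 77]
3
[8, 1]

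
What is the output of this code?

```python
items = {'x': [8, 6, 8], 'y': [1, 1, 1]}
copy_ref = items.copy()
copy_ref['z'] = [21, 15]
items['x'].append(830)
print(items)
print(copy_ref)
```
{'x': [8, 6, 8, 830], 'y': [1, 1, 1]}
{'x': [8, 6, 8, 830], 'y': [1, 1, 1], 'z': [21, 15]}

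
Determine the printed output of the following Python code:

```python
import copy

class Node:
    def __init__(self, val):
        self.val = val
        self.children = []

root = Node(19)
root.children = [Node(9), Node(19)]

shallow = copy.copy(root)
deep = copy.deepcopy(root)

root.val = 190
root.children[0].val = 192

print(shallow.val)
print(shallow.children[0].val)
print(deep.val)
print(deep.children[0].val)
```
19
192
19
9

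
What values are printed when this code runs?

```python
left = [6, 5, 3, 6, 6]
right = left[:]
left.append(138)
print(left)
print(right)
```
[6, 5, 3, 6, 6, 138]
[6, 5, 3, 6, 6]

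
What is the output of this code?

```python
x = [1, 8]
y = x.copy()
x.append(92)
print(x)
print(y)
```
[1, 8, 92]
[1, 8]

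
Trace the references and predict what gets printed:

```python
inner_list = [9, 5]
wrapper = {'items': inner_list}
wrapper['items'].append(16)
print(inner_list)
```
[9, 5, 16]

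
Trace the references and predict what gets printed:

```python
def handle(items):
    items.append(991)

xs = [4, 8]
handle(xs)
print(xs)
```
[4, 8, 991]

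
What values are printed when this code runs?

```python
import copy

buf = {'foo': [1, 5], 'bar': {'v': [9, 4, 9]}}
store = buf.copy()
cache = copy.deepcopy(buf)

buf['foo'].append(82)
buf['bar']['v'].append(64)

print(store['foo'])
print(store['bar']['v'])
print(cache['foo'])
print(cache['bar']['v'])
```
[1, 5, 82]
[9, 4, 9, 64]
[1, 5]
[9, 4, 9]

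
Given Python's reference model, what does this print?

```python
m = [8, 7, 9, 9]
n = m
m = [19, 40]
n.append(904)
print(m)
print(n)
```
[19, 40]
[8, 7, 9, 9, 904]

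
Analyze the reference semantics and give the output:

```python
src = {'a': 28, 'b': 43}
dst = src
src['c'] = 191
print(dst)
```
{'a': 28, 'b': 43, 'c': 191}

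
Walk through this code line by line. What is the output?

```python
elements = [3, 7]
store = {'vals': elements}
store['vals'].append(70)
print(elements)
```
[3, 7, 70]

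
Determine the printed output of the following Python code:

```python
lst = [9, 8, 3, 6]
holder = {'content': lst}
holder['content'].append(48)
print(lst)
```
[9, 8, 3, 6, 48]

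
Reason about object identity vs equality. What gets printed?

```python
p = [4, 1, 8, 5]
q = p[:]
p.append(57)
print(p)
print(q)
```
[4, 1, 8, 5, 57]
[4, 1, 8, 5]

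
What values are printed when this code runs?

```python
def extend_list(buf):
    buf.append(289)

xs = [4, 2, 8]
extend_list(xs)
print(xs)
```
[4, 2, 8, 289]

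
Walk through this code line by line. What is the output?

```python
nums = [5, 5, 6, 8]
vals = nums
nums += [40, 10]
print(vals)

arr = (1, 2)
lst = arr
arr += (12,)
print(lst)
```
[5, 5, 6, 8, 40, 10]
(1, 2)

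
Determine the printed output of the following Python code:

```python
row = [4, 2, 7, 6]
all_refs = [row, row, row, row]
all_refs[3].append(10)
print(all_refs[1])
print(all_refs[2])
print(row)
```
[4, 2, 7, 6, 10]
[4, 2, 7, 6, 10]
[4, 2, 7, 6, 10]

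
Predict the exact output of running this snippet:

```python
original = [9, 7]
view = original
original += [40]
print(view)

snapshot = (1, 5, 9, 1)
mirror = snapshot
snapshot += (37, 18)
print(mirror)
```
[9, 7, 40]
(1, 5, 9, 1)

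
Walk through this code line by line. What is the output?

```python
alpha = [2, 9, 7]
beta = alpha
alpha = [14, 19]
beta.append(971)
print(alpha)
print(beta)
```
[14, 19]
[2, 9, 7, 971]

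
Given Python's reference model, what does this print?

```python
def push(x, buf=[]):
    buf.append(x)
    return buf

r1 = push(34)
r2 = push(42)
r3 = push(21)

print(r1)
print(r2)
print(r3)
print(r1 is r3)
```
[34, 42, 21]
[34, 42, 21]
[34, 42, 21]
True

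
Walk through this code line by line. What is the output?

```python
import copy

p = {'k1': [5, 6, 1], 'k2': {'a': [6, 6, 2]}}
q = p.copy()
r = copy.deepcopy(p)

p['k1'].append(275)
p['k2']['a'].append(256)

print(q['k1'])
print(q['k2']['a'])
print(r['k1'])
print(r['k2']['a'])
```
[5, 6, 1, 275]
[6, 6, 2, 256]
[5, 6, 1]
[6, 6, 2]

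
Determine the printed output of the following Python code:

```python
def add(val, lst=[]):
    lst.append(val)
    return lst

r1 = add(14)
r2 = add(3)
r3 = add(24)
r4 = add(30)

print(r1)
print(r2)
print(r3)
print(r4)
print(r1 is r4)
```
[14, 3, 24, 30]
[14, 3, 24, 30]
[14, 3, 24, 30]
[14, 3, 24, 30]
True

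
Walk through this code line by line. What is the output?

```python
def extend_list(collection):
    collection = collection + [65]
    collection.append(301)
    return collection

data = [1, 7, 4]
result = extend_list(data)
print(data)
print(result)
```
[1, 7, 4]
[1, 7, 4, 65, 301]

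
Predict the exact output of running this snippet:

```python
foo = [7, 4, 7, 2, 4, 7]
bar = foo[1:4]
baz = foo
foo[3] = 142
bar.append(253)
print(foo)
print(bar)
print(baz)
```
[7, 4, 7, 142, 4, 7]
[4, 7, 2, 253]
[7, 4, 7, 142, 4, 7]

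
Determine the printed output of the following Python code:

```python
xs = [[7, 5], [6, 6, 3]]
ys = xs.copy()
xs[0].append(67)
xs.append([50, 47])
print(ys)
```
[[7, 5, 67], [6, 6, 3]]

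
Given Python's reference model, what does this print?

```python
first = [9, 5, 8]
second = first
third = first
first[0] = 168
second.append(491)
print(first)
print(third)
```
[168, 5, 8, 491]
[168, 5, 8, 491]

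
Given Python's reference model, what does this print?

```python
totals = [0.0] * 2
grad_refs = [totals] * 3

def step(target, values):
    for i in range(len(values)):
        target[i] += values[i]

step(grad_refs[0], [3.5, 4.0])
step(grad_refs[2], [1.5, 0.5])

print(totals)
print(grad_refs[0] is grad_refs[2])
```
[5.0, 4.5]
True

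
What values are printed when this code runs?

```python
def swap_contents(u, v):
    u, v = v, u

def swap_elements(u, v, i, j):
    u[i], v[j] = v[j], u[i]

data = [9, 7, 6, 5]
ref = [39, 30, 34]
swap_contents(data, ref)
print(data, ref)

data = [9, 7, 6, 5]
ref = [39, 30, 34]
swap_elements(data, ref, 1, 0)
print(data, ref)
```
[9, 7, 6, 5] [39, 30, 34]
[9, 39, 6, 5] [7, 30, 34]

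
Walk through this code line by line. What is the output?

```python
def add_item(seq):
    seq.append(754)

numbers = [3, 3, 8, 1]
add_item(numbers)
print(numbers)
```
[3, 3, 8, 1, 754]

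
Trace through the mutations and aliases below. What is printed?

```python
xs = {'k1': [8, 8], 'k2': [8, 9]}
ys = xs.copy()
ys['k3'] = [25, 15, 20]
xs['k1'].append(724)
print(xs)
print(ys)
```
{'k1': [8, 8, 724], 'k2': [8, 9]}
{'k1': [8, 8, 724], 'k2': [8, 9], 'k3': [25, 15, 20]}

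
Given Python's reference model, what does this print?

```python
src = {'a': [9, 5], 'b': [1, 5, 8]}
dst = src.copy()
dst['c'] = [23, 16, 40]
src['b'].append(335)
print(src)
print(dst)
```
{'a': [9, 5], 'b': [1, 5, 8, 335]}
{'a': [9, 5], 'b': [1, 5, 8, 335], 'c': [23, 16, 40]}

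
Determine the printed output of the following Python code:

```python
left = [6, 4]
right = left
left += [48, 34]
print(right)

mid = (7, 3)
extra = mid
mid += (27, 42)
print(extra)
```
[6, 4, 48, 34]
(7, 3)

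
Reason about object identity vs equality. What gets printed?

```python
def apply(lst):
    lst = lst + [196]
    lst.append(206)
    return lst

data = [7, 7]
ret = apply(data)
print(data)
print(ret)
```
[7, 7]
[7, 7, 196, 206]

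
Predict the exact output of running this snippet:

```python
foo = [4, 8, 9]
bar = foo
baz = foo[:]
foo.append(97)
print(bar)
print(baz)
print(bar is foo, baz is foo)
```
[4, 8, 9, 97]
[4, 8, 9]
True False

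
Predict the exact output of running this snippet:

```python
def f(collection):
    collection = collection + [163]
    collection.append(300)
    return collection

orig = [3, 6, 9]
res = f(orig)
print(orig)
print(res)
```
[3, 6, 9]
[3, 6, 9, 163, 300]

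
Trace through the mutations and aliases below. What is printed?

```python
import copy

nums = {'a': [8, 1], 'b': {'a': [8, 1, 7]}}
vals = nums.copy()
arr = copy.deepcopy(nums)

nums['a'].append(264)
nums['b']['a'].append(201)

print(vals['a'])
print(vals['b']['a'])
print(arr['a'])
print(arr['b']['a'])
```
[8, 1, 264]
[8, 1, 7, 201]
[8, 1]
[8, 1, 7]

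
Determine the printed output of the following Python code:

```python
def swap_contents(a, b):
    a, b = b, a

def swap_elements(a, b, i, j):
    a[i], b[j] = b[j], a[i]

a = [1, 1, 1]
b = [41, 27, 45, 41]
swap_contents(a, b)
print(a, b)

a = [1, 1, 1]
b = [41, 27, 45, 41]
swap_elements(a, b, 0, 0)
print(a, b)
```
[1, 1, 1] [41, 27, 45, 41]
[41, 1, 1] [1, 27, 45, 41]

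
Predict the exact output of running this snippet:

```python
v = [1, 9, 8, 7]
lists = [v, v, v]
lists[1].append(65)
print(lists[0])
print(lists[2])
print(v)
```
[1, 9, 8, 7, 65]
[1, 9, 8, 7, 65]
[1, 9, 8, 7, 65]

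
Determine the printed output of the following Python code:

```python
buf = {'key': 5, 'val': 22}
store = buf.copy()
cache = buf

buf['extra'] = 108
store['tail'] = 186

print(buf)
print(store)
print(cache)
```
{'key': 5, 'val': 22, 'extra': 108}
{'key': 5, 'val': 22, 'tail': 186}
{'key': 5, 'val': 22, 'extra': 108}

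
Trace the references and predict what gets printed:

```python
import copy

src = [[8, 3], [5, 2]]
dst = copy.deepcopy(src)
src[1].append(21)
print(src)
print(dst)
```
[[8, 3], [5, 2, 21]]
[[8, 3], [5, 2]]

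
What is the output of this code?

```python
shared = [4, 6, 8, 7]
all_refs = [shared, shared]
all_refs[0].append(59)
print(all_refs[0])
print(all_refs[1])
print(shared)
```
[4, 6, 8, 7, 59]
[4, 6, 8, 7, 59]
[4, 6, 8, 7, 59]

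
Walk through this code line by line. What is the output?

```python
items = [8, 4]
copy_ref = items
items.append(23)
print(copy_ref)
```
[8, 4, 23]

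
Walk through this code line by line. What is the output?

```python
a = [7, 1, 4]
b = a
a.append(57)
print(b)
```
[7, 1, 4, 57]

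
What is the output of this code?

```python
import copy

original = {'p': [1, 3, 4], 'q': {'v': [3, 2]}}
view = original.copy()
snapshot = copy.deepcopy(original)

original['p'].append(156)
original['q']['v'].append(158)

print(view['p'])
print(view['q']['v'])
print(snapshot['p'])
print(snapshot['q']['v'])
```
[1, 3, 4, 156]
[3, 2, 158]
[1, 3, 4]
[3, 2]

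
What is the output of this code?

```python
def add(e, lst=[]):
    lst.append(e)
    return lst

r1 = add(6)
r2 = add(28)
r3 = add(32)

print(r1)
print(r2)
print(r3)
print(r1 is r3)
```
[6, 28, 32]
[6, 28, 32]
[6, 28, 32]
True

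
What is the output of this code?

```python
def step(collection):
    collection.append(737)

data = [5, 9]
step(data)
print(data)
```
[5, 9, 737]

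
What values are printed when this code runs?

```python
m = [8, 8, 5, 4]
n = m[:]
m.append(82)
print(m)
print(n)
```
[8, 8, 5, 4, 82]
[8, 8, 5, 4]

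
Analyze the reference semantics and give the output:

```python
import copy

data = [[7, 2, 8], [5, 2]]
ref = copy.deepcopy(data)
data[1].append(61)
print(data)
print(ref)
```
[[7, 2, 8], [5, 2, 61]]
[[7, 2, 8], [5, 2]]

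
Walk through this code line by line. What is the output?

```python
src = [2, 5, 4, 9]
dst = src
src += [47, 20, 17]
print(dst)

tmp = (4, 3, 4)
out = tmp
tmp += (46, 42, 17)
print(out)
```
[2, 5, 4, 9, 47, 20, 17]
(4, 3, 4)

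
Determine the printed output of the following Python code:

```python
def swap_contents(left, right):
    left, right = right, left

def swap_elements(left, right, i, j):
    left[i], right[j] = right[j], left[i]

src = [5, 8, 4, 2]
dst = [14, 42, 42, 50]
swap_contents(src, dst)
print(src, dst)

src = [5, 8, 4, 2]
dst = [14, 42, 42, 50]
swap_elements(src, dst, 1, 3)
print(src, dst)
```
[5, 8, 4, 2] [14, 42, 42, 50]
[5, 50, 4, 2] [14, 42, 42, 8]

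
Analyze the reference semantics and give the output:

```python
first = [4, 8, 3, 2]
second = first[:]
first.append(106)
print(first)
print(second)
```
[4, 8, 3, 2, 106]
[4, 8, 3, 2]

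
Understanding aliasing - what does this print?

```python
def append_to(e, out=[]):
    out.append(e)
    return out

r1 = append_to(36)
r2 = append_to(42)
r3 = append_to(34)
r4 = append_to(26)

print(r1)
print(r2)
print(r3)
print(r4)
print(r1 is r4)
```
[36, 42, 34, 26]
[36, 42, 34, 26]
[36, 42, 34, 26]
[36, 42, 34, 26]
True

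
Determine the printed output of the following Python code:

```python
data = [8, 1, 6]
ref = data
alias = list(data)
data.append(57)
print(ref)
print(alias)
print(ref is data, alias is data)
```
[8, 1, 6, 57]
[8, 1, 6]
True False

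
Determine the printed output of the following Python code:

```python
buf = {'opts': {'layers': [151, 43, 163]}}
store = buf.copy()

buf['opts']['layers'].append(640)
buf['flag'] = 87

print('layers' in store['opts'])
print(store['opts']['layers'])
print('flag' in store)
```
True
[151, 43, 163, 640]
False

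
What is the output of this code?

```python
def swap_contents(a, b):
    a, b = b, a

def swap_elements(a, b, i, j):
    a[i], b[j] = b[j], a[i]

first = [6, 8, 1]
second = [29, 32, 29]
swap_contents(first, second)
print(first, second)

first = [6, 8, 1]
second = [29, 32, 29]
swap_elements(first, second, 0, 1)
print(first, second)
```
[6, 8, 1] [29, 32, 29]
[32, 8, 1] [29, 6, 29]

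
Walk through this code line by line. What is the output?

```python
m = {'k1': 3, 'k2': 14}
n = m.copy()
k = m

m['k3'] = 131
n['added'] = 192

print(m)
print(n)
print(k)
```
{'k1': 3, 'k2': 14, 'k3': 131}
{'k1': 3, 'k2': 14, 'added': 192}
{'k1': 3, 'k2': 14, 'k3': 131}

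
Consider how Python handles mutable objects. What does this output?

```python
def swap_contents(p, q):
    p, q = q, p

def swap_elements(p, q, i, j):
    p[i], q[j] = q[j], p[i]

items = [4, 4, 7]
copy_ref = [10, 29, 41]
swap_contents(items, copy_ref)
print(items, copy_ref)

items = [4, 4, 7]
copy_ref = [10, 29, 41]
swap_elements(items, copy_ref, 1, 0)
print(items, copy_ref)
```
[4, 4, 7] [10, 29, 41]
[4, 10, 7] [4, 29, 41]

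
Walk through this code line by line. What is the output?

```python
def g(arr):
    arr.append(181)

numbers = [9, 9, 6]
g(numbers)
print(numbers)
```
[9, 9, 6, 181]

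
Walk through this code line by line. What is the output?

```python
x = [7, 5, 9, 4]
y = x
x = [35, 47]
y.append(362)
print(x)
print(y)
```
[35, 47]
[7, 5, 9, 4, 362]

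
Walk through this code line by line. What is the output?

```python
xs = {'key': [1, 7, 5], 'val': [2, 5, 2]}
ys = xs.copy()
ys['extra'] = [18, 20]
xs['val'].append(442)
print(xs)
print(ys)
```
{'key': [1, 7, 5], 'val': [2, 5, 2, 442]}
{'key': [1, 7, 5], 'val': [2, 5, 2, 442], 'extra': [18, 20]}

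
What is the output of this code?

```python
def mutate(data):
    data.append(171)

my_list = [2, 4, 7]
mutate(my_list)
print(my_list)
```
[2, 4, 7, 171]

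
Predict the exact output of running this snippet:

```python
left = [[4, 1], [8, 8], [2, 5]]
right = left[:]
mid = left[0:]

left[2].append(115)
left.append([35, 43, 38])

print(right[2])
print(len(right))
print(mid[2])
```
[2, 5, 115]
3
[2, 5, 115]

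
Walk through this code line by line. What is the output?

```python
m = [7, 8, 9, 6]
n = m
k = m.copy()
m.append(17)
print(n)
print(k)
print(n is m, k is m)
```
[7, 8, 9, 6, 17]
[7, 8, 9, 6]
True False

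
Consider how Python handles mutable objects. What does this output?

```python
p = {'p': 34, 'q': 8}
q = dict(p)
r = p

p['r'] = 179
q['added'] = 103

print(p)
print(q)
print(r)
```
{'p': 34, 'q': 8, 'r': 179}
{'p': 34, 'q': 8, 'added': 103}
{'p': 34, 'q': 8, 'r': 179}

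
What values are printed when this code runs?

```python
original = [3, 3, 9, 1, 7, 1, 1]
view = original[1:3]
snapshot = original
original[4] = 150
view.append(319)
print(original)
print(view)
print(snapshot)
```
[3, 3, 9, 1, 150, 1, 1]
[3, 9, 319]
[3, 3, 9, 1, 150, 1, 1]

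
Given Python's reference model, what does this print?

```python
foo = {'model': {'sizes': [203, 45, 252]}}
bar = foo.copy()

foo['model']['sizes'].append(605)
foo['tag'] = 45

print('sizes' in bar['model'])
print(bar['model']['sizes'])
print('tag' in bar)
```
True
[203, 45, 252, 605]
False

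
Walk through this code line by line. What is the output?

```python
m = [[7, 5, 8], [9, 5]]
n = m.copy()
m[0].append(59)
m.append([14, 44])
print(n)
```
[[7, 5, 8, 59], [9, 5]]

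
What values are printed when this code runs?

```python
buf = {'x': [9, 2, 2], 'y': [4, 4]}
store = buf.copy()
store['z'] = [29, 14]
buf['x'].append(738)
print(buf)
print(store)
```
{'x': [9, 2, 2, 738], 'y': [4, 4]}
{'x': [9, 2, 2, 738], 'y': [4, 4], 'z': [29, 14]}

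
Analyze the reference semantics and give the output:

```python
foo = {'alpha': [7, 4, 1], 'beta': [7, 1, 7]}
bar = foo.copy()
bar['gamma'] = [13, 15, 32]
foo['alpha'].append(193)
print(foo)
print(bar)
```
{'alpha': [7, 4, 1, 193], 'beta': [7, 1, 7]}
{'alpha': [7, 4, 1, 193], 'beta': [7, 1, 7], 'gamma': [13, 15, 32]}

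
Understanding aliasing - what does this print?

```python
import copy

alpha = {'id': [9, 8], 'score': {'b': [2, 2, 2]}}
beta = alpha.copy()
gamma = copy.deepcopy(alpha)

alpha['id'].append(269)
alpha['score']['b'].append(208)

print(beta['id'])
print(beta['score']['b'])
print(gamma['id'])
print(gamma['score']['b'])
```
[9, 8, 269]
[2, 2, 2, 208]
[9, 8]
[2, 2, 2]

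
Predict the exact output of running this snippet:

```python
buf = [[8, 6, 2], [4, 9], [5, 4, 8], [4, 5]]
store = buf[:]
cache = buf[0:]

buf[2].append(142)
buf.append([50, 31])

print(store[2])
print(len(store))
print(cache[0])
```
[5, 4, 8, 142]
4
[8, 6, 2]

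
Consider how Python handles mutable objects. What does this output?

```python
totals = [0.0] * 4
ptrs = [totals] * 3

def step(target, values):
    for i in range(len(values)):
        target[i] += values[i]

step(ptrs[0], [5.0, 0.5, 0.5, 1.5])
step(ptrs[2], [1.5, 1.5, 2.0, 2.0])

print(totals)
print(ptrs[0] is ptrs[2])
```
[6.5, 2.0, 2.5, 3.5]
True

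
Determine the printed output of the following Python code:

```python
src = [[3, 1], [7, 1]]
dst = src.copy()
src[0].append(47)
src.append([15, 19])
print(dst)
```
[[3, 1, 47], [7, 1]]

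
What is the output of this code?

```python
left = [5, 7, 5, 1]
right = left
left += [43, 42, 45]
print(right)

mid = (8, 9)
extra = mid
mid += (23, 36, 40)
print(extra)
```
[5, 7, 5, 1, 43, 42, 45]
(8, 9)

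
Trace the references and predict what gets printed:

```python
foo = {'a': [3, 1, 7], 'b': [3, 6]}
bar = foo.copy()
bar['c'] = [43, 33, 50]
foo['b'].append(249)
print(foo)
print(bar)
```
{'a': [3, 1, 7], 'b': [3, 6, 249]}
{'a': [3, 1, 7], 'b': [3, 6, 249], 'c': [43, 33, 50]}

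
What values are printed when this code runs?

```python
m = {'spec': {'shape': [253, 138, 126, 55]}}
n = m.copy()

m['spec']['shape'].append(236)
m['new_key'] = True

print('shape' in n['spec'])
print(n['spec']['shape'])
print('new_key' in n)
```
True
[253, 138, 126, 55, 236]
False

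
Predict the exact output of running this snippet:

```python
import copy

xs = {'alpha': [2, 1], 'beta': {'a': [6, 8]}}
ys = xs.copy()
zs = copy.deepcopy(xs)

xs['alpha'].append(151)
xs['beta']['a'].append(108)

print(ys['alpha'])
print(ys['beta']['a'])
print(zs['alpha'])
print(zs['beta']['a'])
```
[2, 1, 151]
[6, 8, 108]
[2, 1]
[6, 8]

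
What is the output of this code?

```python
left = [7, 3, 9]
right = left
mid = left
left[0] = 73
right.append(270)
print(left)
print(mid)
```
[73, 3, 9, 270]
[73, 3, 9, 270]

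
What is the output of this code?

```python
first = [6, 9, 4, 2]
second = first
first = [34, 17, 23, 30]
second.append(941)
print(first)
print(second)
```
[34, 17, 23, 30]
[6, 9, 4, 2, 941]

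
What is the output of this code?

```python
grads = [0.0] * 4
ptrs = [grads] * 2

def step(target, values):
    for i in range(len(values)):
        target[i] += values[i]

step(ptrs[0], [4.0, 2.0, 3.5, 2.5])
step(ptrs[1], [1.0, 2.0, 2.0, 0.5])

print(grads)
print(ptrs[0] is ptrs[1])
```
[5.0, 4.0, 5.5, 3.0]
True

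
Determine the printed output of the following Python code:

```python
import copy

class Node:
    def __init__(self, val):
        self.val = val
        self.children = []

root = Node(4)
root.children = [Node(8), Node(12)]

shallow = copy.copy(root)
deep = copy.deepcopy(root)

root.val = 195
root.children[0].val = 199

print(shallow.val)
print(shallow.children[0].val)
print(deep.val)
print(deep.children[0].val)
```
4
199
4
8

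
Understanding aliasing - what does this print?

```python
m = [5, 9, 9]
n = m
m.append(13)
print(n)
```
[5, 9, 9, 13]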